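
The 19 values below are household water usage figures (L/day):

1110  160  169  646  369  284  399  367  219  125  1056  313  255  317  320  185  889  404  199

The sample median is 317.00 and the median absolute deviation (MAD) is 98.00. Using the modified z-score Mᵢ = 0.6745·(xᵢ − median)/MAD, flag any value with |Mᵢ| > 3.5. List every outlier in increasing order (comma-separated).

889, 1056, 1110

|Mᵢ| > 3.5 ⇔ |xᵢ − 317.00| > 3.5·98.00/0.6745 = 508.52.
So outliers lie outside [-191.52, 825.52].
889: M = 3.94 → outlier.
1056: M = 5.09 → outlier.
1110: M = 5.46 → outlier.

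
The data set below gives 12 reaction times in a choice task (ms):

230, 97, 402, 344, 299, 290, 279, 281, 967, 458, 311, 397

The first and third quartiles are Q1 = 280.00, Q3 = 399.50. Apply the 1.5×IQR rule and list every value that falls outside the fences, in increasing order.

IQR = Q3 − Q1 = 399.50 − 280.00 = 119.50.
Lower fence = Q1 − 1.5·IQR = 280.00 − 179.25 = 100.75.
Upper fence = Q3 + 1.5·IQR = 399.50 + 179.25 = 578.75.
97 < 100.75 → outlier.
967 > 578.75 → outlier.
All remaining values lie within [100.75, 578.75].

97, 967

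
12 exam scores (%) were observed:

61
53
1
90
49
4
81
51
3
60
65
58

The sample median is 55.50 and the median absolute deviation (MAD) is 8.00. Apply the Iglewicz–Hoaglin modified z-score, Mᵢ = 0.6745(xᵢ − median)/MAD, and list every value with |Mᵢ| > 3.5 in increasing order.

1, 3, 4

|Mᵢ| > 3.5 ⇔ |xᵢ − 55.50| > 3.5·8.00/0.6745 = 41.51.
So outliers lie outside [13.99, 97.01].
1: M = -4.60 → outlier.
3: M = -4.43 → outlier.
4: M = -4.34 → outlier.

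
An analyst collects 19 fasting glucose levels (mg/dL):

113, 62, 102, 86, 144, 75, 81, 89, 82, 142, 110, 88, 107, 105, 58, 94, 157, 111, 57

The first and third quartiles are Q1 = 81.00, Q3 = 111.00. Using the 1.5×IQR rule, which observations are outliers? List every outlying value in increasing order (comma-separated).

157

IQR = Q3 − Q1 = 111.00 − 81.00 = 30.00.
Lower fence = Q1 − 1.5·IQR = 81.00 − 45.00 = 36.00.
Upper fence = Q3 + 1.5·IQR = 111.00 + 45.00 = 156.00.
157 > 156.00 → outlier.
All remaining values lie within [36.00, 156.00].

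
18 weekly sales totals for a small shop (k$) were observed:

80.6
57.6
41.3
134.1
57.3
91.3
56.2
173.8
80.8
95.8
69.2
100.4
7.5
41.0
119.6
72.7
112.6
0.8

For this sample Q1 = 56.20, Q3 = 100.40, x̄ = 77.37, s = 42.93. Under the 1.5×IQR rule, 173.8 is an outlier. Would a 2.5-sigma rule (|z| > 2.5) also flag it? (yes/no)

z = (173.8 − 77.37) / 42.93 = 2.25.
|z| = 2.25 ≤ 2.5.

no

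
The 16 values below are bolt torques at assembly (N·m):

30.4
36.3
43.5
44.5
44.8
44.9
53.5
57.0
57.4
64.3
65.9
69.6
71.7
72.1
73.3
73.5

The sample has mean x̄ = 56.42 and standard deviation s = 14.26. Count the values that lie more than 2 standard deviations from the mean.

Cutoffs: x̄ ± 2s = [27.90, 84.94].
Every value lies within the cutoffs.

0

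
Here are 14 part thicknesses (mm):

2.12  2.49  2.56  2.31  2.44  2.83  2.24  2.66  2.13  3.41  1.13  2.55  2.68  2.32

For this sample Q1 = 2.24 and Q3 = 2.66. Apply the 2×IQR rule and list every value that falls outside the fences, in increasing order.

IQR = Q3 − Q1 = 2.66 − 2.24 = 0.42.
Lower fence = Q1 − 2·IQR = 2.24 − 0.84 = 1.40.
Upper fence = Q3 + 2·IQR = 2.66 + 0.84 = 3.50.
1.13 < 1.40 → outlier.
All remaining values lie within [1.40, 3.50].

1.13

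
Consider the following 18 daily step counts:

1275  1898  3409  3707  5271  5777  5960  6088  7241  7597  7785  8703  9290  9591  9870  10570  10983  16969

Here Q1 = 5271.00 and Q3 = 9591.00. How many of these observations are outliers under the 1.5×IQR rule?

1

IQR = 4320.00; fences at 5271.00 − 6480.00 = -1209.00 and 9591.00 + 6480.00 = 16071.00.
Outside the cutoffs: 16969.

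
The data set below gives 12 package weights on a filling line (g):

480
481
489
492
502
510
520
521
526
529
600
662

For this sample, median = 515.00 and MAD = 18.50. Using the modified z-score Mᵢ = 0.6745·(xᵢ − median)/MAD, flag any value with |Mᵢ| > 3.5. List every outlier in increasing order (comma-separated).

662

|Mᵢ| > 3.5 ⇔ |xᵢ − 515.00| > 3.5·18.50/0.6745 = 96.00.
So outliers lie outside [419.00, 611.00].
662: M = 5.36 → outlier.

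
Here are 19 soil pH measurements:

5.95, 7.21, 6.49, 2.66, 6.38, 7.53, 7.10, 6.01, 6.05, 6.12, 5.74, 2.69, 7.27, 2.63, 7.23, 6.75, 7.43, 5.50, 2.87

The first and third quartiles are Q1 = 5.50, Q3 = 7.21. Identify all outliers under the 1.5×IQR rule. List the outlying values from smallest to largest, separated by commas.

2.63, 2.66, 2.69, 2.87

IQR = Q3 − Q1 = 7.21 − 5.50 = 1.71.
Lower fence = Q1 − 1.5·IQR = 5.50 − 2.565 = 2.935.
Upper fence = Q3 + 1.5·IQR = 7.21 + 2.565 = 9.775.
2.63 < 2.935 → outlier.
2.66 < 2.935 → outlier.
2.69 < 2.935 → outlier.
2.87 < 2.935 → outlier.
All remaining values lie within [2.935, 9.775].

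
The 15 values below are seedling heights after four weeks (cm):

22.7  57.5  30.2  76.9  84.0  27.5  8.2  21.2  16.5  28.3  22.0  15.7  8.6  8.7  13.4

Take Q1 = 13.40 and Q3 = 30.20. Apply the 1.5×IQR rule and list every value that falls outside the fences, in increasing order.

IQR = Q3 − Q1 = 30.20 − 13.40 = 16.80.
Lower fence = Q1 − 1.5·IQR = 13.40 − 25.20 = -11.80.
Upper fence = Q3 + 1.5·IQR = 30.20 + 25.20 = 55.40.
57.5 > 55.40 → outlier.
76.9 > 55.40 → outlier.
84.0 > 55.40 → outlier.
All remaining values lie within [-11.80, 55.40].

57.5, 76.9, 84.0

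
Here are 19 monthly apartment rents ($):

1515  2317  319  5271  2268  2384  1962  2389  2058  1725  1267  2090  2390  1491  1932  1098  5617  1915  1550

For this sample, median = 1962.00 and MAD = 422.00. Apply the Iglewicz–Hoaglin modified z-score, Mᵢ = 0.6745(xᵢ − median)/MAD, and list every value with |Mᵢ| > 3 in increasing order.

5271, 5617

|Mᵢ| > 3 ⇔ |xᵢ − 1962.00| > 3·422.00/0.6745 = 1876.95.
So outliers lie outside [85.05, 3838.95].
5271: M = 5.29 → outlier.
5617: M = 5.84 → outlier.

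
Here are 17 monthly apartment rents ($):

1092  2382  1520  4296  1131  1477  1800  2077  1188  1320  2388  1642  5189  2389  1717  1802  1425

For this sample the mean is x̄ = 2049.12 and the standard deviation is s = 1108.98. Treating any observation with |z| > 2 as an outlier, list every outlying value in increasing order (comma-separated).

Cutoffs at x̄ ± 2s: 2049.12 ± 2·1108.98 = [-168.84, 4267.08].
4296: z = 2.03, |z| > 2 → outlier.
5189: z = 2.83, |z| > 2 → outlier.
Every other value lies within [-168.84, 4267.08].

4296, 5189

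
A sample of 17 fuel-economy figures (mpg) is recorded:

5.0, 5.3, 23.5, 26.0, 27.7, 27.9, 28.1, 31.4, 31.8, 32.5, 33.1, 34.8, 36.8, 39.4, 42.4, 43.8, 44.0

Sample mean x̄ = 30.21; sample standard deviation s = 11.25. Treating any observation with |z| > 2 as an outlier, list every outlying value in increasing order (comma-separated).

Cutoffs at x̄ ± 2s: 30.21 ± 2·11.25 = [7.71, 52.71].
5.0: z = -2.24, |z| > 2 → outlier.
5.3: z = -2.21, |z| > 2 → outlier.
Every other value lies within [7.71, 52.71].

5.0, 5.3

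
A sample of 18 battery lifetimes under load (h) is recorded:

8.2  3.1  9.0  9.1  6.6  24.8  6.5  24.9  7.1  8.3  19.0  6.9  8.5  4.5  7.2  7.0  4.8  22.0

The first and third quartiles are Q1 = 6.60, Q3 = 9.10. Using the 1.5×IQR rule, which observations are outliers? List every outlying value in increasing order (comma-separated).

19.0, 22.0, 24.8, 24.9

IQR = Q3 − Q1 = 9.10 − 6.60 = 2.50.
Lower fence = Q1 − 1.5·IQR = 6.60 − 3.75 = 2.85.
Upper fence = Q3 + 1.5·IQR = 9.10 + 3.75 = 12.85.
19.0 > 12.85 → outlier.
22.0 > 12.85 → outlier.
24.8 > 12.85 → outlier.
24.9 > 12.85 → outlier.
All remaining values lie within [2.85, 12.85].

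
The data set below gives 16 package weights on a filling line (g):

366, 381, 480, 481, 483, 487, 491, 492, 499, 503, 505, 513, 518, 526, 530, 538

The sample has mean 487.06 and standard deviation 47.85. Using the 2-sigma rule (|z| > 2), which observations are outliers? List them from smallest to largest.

366, 381

Cutoffs at x̄ ± 2s: 487.06 ± 2·47.85 = [391.36, 582.76].
366: z = -2.53, |z| > 2 → outlier.
381: z = -2.22, |z| > 2 → outlier.
Every other value lies within [391.36, 582.76].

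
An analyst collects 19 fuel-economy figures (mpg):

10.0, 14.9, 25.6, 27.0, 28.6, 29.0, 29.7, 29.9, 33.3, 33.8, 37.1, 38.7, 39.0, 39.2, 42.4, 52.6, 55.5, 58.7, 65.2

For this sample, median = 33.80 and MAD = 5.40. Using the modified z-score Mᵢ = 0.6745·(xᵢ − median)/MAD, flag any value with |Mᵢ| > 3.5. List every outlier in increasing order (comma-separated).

|Mᵢ| > 3.5 ⇔ |xᵢ − 33.80| > 3.5·5.40/0.6745 = 28.02.
So outliers lie outside [5.78, 61.82].
65.2: M = 3.92 → outlier.

65.2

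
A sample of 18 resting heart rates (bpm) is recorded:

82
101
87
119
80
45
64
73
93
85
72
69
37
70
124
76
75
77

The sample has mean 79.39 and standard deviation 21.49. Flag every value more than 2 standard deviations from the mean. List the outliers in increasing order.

Cutoffs at x̄ ± 2s: 79.39 ± 2·21.49 = [36.41, 122.37].
124: z = 2.08, |z| > 2 → outlier.
Every other value lies within [36.41, 122.37].

124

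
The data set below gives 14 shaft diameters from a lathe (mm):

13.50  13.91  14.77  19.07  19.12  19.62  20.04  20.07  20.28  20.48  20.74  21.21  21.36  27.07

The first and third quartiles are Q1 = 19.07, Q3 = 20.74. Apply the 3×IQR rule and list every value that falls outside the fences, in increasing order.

IQR = Q3 − Q1 = 20.74 − 19.07 = 1.67.
Lower fence = Q1 − 3·IQR = 19.07 − 5.01 = 14.06.
Upper fence = Q3 + 3·IQR = 20.74 + 5.01 = 25.75.
13.50 < 14.06 → outlier.
13.91 < 14.06 → outlier.
27.07 > 25.75 → outlier.
All remaining values lie within [14.06, 25.75].

13.50, 13.91, 27.07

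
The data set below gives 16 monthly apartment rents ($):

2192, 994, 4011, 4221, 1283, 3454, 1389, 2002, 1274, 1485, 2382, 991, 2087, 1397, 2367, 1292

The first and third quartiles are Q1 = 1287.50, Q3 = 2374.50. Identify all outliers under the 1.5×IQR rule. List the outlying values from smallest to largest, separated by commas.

IQR = Q3 − Q1 = 2374.50 − 1287.50 = 1087.00.
Lower fence = Q1 − 1.5·IQR = 1287.50 − 1630.50 = -343.00.
Upper fence = Q3 + 1.5·IQR = 2374.50 + 1630.50 = 4005.00.
4011 > 4005.00 → outlier.
4221 > 4005.00 → outlier.
All remaining values lie within [-343.00, 4005.00].

4011, 4221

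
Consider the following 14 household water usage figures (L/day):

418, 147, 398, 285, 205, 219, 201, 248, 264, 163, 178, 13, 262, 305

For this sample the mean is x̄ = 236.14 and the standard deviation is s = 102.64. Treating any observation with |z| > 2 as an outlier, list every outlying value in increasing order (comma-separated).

13

Cutoffs at x̄ ± 2s: 236.14 ± 2·102.64 = [30.86, 441.42].
13: z = -2.17, |z| > 2 → outlier.
Every other value lies within [30.86, 441.42].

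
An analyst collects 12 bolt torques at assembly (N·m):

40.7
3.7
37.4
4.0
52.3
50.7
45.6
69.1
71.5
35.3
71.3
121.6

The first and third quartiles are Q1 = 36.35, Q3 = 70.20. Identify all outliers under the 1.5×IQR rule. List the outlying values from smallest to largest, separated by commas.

IQR = Q3 − Q1 = 70.20 − 36.35 = 33.85.
Lower fence = Q1 − 1.5·IQR = 36.35 − 50.775 = -14.425.
Upper fence = Q3 + 1.5·IQR = 70.20 + 50.775 = 120.975.
121.6 > 120.975 → outlier.
All remaining values lie within [-14.425, 120.975].

121.6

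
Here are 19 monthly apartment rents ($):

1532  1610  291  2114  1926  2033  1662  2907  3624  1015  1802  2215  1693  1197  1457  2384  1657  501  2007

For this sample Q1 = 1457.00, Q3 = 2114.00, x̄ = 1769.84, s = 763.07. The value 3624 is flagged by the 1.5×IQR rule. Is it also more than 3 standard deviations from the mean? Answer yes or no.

z = (3624 − 1769.84) / 763.07 = 2.43.
|z| = 2.43 ≤ 3.

no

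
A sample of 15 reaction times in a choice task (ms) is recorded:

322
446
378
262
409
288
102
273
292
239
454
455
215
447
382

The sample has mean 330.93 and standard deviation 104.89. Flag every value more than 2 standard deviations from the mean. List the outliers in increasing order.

Cutoffs at x̄ ± 2s: 330.93 ± 2·104.89 = [121.15, 540.71].
102: z = -2.18, |z| > 2 → outlier.
Every other value lies within [121.15, 540.71].

102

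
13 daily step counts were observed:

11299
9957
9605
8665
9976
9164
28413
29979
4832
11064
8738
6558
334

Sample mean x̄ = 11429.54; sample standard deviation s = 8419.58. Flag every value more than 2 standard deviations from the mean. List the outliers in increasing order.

28413, 29979

Cutoffs at x̄ ± 2s: 11429.54 ± 2·8419.58 = [-5409.62, 28268.70].
28413: z = 2.02, |z| > 2 → outlier.
29979: z = 2.20, |z| > 2 → outlier.
Every other value lies within [-5409.62, 28268.70].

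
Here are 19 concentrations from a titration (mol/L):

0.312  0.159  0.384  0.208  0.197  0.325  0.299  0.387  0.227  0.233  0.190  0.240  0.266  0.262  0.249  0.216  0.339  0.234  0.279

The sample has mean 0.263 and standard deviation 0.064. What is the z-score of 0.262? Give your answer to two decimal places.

z = (0.262 − 0.263) / 0.064 = -0.02.

-0.02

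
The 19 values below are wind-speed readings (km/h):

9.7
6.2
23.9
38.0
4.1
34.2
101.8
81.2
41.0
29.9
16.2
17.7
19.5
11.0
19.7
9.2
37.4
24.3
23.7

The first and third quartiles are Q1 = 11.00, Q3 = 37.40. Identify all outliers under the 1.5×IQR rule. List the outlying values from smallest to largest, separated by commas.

IQR = Q3 − Q1 = 37.40 − 11.00 = 26.40.
Lower fence = Q1 − 1.5·IQR = 11.00 − 39.60 = -28.60.
Upper fence = Q3 + 1.5·IQR = 37.40 + 39.60 = 77.00.
81.2 > 77.00 → outlier.
101.8 > 77.00 → outlier.
All remaining values lie within [-28.60, 77.00].

81.2, 101.8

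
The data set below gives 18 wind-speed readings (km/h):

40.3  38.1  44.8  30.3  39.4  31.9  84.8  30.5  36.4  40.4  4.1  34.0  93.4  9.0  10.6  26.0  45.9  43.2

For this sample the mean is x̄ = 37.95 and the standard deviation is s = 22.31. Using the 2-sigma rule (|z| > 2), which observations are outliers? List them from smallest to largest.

Cutoffs at x̄ ± 2s: 37.95 ± 2·22.31 = [-6.67, 82.57].
84.8: z = 2.10, |z| > 2 → outlier.
93.4: z = 2.49, |z| > 2 → outlier.
Every other value lies within [-6.67, 82.57].

84.8, 93.4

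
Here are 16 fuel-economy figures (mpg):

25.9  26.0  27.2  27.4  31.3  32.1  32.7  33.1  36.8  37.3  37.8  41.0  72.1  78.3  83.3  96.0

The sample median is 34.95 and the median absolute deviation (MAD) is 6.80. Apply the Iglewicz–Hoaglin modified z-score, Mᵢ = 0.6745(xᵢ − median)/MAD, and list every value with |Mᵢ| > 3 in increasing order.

72.1, 78.3, 83.3, 96.0

|Mᵢ| > 3 ⇔ |xᵢ − 34.95| > 3·6.80/0.6745 = 30.24.
So outliers lie outside [4.71, 65.19].
72.1: M = 3.68 → outlier.
78.3: M = 4.30 → outlier.
83.3: M = 4.80 → outlier.
96.0: M = 6.06 → outlier.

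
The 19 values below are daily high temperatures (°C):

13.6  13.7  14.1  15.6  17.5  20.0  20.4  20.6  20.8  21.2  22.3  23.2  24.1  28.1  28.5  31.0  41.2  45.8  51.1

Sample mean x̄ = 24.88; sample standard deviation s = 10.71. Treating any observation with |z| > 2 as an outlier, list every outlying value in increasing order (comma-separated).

51.1

Cutoffs at x̄ ± 2s: 24.88 ± 2·10.71 = [3.46, 46.30].
51.1: z = 2.45, |z| > 2 → outlier.
Every other value lies within [3.46, 46.30].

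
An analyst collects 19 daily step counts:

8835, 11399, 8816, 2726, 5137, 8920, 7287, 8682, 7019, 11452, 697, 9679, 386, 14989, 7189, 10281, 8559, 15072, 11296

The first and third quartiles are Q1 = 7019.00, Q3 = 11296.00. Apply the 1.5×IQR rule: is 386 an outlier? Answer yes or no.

IQR = Q3 − Q1 = 11296.00 − 7019.00 = 4277.00.
Lower fence = Q1 − 1.5·IQR = 7019.00 − 6415.50 = 603.50.
Upper fence = Q3 + 1.5·IQR = 11296.00 + 6415.50 = 17711.50.
386 lies below the lower fence.

yes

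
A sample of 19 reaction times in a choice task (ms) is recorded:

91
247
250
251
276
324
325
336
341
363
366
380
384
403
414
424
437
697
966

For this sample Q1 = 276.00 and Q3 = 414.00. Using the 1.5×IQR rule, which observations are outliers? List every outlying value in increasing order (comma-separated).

IQR = Q3 − Q1 = 414.00 − 276.00 = 138.00.
Lower fence = Q1 − 1.5·IQR = 276.00 − 207.00 = 69.00.
Upper fence = Q3 + 1.5·IQR = 414.00 + 207.00 = 621.00.
697 > 621.00 → outlier.
966 > 621.00 → outlier.
All remaining values lie within [69.00, 621.00].

697, 966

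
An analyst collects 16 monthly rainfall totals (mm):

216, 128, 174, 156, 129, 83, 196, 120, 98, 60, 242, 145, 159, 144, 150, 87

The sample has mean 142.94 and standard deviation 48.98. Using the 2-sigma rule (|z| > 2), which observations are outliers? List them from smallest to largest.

Cutoffs at x̄ ± 2s: 142.94 ± 2·48.98 = [44.98, 240.90].
242: z = 2.02, |z| > 2 → outlier.
Every other value lies within [44.98, 240.90].

242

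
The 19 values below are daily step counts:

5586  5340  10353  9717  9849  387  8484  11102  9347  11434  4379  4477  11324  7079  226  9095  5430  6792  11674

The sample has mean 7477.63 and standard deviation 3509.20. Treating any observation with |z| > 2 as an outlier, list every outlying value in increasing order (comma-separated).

226, 387

Cutoffs at x̄ ± 2s: 7477.63 ± 2·3509.20 = [459.23, 14496.03].
226: z = -2.07, |z| > 2 → outlier.
387: z = -2.02, |z| > 2 → outlier.
Every other value lies within [459.23, 14496.03].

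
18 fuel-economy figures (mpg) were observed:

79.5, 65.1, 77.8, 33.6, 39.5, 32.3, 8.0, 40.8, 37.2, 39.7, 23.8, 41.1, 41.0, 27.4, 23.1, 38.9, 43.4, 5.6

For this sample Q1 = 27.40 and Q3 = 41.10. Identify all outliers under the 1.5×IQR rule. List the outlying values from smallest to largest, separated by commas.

5.6, 65.1, 77.8, 79.5

IQR = Q3 − Q1 = 41.10 − 27.40 = 13.70.
Lower fence = Q1 − 1.5·IQR = 27.40 − 20.55 = 6.85.
Upper fence = Q3 + 1.5·IQR = 41.10 + 20.55 = 61.65.
5.6 < 6.85 → outlier.
65.1 > 61.65 → outlier.
77.8 > 61.65 → outlier.
79.5 > 61.65 → outlier.
All remaining values lie within [6.85, 61.65].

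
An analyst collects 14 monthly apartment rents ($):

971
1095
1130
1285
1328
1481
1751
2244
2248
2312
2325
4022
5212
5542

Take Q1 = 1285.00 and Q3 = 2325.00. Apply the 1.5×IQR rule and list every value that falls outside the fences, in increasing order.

IQR = Q3 − Q1 = 2325.00 − 1285.00 = 1040.00.
Lower fence = Q1 − 1.5·IQR = 1285.00 − 1560.00 = -275.00.
Upper fence = Q3 + 1.5·IQR = 2325.00 + 1560.00 = 3885.00.
4022 > 3885.00 → outlier.
5212 > 3885.00 → outlier.
5542 > 3885.00 → outlier.
All remaining values lie within [-275.00, 3885.00].

4022, 5212, 5542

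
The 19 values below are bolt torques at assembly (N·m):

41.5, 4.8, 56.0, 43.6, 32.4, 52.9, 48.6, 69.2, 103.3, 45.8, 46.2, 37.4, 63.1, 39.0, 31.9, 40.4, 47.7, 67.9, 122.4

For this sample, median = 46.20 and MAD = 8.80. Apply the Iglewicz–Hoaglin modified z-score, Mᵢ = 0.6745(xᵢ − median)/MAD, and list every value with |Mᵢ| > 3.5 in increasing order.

103.3, 122.4

|Mᵢ| > 3.5 ⇔ |xᵢ − 46.20| > 3.5·8.80/0.6745 = 45.66.
So outliers lie outside [0.54, 91.86].
103.3: M = 4.38 → outlier.
122.4: M = 5.84 → outlier.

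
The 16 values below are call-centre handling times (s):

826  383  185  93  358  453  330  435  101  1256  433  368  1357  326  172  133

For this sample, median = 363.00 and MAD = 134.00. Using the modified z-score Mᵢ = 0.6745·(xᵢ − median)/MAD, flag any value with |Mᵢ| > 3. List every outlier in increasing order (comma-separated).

|Mᵢ| > 3 ⇔ |xᵢ − 363.00| > 3·134.00/0.6745 = 596.00.
So outliers lie outside [-233.00, 959.00].
1256: M = 4.49 → outlier.
1357: M = 5.00 → outlier.

1256, 1357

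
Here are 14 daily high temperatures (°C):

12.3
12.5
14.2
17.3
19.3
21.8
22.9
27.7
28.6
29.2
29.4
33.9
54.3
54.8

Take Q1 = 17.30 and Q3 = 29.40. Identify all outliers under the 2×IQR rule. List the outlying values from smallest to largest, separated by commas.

54.3, 54.8

IQR = Q3 − Q1 = 29.40 − 17.30 = 12.10.
Lower fence = Q1 − 2·IQR = 17.30 − 24.20 = -6.90.
Upper fence = Q3 + 2·IQR = 29.40 + 24.20 = 53.60.
54.3 > 53.60 → outlier.
54.8 > 53.60 → outlier.
All remaining values lie within [-6.90, 53.60].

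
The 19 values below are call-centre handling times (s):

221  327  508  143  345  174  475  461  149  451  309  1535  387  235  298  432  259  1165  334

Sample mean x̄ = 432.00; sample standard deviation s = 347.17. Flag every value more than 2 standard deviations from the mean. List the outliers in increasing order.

1165, 1535

Cutoffs at x̄ ± 2s: 432.00 ± 2·347.17 = [-262.34, 1126.34].
1165: z = 2.11, |z| > 2 → outlier.
1535: z = 3.18, |z| > 2 → outlier.
Every other value lies within [-262.34, 1126.34].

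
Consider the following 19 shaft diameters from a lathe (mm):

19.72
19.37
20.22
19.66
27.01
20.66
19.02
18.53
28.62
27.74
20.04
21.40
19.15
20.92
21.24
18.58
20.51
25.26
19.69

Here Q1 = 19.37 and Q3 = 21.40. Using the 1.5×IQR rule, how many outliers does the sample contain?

IQR = 2.03; fences at 19.37 − 3.045 = 16.325 and 21.40 + 3.045 = 24.445.
Outside the cutoffs: 25.26, 27.01, 27.74, 28.62.

4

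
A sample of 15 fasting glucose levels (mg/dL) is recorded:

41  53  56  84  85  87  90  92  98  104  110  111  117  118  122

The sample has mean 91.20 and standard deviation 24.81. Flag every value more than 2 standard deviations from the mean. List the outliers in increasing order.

41

Cutoffs at x̄ ± 2s: 91.20 ± 2·24.81 = [41.58, 140.82].
41: z = -2.02, |z| > 2 → outlier.
Every other value lies within [41.58, 140.82].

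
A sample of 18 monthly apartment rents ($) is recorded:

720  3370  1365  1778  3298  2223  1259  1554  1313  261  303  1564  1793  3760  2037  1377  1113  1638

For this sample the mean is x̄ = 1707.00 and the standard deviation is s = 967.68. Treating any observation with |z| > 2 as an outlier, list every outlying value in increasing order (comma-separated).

Cutoffs at x̄ ± 2s: 1707.00 ± 2·967.68 = [-228.36, 3642.36].
3760: z = 2.12, |z| > 2 → outlier.
Every other value lies within [-228.36, 3642.36].

3760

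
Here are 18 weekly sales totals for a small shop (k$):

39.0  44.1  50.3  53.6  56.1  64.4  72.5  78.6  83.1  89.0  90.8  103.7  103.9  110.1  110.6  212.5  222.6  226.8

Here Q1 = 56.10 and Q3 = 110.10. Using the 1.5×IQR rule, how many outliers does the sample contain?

IQR = 54.00; fences at 56.10 − 81.00 = -24.90 and 110.10 + 81.00 = 191.10.
Outside the cutoffs: 212.5, 222.6, 226.8.

3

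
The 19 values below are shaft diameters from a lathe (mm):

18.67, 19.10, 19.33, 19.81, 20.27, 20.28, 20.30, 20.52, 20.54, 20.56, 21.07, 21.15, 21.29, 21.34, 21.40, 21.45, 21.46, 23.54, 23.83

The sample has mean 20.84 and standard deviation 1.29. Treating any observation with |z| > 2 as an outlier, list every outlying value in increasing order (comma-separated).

23.54, 23.83

Cutoffs at x̄ ± 2s: 20.84 ± 2·1.29 = [18.26, 23.42].
23.54: z = 2.09, |z| > 2 → outlier.
23.83: z = 2.32, |z| > 2 → outlier.
Every other value lies within [18.26, 23.42].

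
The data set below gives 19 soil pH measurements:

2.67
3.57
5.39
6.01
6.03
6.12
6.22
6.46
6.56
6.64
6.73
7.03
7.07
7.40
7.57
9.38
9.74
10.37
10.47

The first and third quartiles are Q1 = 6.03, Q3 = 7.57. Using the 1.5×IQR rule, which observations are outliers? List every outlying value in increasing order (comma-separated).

IQR = Q3 − Q1 = 7.57 − 6.03 = 1.54.
Lower fence = Q1 − 1.5·IQR = 6.03 − 2.31 = 3.72.
Upper fence = Q3 + 1.5·IQR = 7.57 + 2.31 = 9.88.
2.67 < 3.72 → outlier.
3.57 < 3.72 → outlier.
10.37 > 9.88 → outlier.
10.47 > 9.88 → outlier.
All remaining values lie within [3.72, 9.88].

2.67, 3.57, 10.37, 10.47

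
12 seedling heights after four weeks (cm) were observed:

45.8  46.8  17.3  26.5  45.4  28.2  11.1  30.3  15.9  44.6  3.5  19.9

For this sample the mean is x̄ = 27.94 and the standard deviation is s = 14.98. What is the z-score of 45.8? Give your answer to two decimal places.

1.19

z = (45.8 − 27.94) / 14.98 = 1.19.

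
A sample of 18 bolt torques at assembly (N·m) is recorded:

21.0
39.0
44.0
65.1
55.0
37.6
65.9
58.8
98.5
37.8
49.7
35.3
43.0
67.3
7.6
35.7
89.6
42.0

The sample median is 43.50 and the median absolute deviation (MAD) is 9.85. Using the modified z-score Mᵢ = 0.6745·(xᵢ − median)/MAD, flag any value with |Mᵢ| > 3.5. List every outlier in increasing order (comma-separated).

98.5

|Mᵢ| > 3.5 ⇔ |xᵢ − 43.50| > 3.5·9.85/0.6745 = 51.11.
So outliers lie outside [-7.61, 94.61].
98.5: M = 3.77 → outlier.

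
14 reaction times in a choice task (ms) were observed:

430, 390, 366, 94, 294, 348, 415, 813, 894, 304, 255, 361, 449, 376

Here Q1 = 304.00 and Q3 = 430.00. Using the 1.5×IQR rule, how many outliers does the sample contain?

3

IQR = 126.00; fences at 304.00 − 189.00 = 115.00 and 430.00 + 189.00 = 619.00.
Outside the cutoffs: 94, 813, 894.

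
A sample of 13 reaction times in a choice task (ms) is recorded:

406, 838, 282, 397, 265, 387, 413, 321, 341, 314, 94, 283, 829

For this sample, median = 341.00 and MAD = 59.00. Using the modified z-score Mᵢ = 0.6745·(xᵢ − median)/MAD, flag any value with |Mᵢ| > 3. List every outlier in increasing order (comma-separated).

829, 838

|Mᵢ| > 3 ⇔ |xᵢ − 341.00| > 3·59.00/0.6745 = 262.42.
So outliers lie outside [78.58, 603.42].
829: M = 5.58 → outlier.
838: M = 5.68 → outlier.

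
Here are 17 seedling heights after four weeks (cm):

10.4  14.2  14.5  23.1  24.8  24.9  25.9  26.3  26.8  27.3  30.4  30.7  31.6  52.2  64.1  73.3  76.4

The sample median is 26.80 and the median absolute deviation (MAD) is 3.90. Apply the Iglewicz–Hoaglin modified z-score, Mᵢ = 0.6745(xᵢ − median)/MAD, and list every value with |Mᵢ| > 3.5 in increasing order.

|Mᵢ| > 3.5 ⇔ |xᵢ − 26.80| > 3.5·3.90/0.6745 = 20.24.
So outliers lie outside [6.56, 47.04].
52.2: M = 4.39 → outlier.
64.1: M = 6.45 → outlier.
73.3: M = 8.04 → outlier.
76.4: M = 8.58 → outlier.

52.2, 64.1, 73.3, 76.4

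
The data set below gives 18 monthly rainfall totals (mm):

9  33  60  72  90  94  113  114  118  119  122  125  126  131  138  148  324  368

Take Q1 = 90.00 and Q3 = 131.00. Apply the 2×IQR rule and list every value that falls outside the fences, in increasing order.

324, 368

IQR = Q3 − Q1 = 131.00 − 90.00 = 41.00.
Lower fence = Q1 − 2·IQR = 90.00 − 82.00 = 8.00.
Upper fence = Q3 + 2·IQR = 131.00 + 82.00 = 213.00.
324 > 213.00 → outlier.
368 > 213.00 → outlier.
All remaining values lie within [8.00, 213.00].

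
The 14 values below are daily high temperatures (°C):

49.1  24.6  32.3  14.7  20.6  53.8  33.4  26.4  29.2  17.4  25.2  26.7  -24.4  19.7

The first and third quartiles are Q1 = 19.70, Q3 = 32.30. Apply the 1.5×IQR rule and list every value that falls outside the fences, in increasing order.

-24.4, 53.8

IQR = Q3 − Q1 = 32.30 − 19.70 = 12.60.
Lower fence = Q1 − 1.5·IQR = 19.70 − 18.90 = 0.80.
Upper fence = Q3 + 1.5·IQR = 32.30 + 18.90 = 51.20.
-24.4 < 0.80 → outlier.
53.8 > 51.20 → outlier.
All remaining values lie within [0.80, 51.20].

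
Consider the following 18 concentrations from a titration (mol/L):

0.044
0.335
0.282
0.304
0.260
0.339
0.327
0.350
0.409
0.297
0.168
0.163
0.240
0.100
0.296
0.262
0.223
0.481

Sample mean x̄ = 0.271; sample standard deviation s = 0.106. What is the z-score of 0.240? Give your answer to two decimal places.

-0.29

z = (0.240 − 0.271) / 0.106 = -0.29.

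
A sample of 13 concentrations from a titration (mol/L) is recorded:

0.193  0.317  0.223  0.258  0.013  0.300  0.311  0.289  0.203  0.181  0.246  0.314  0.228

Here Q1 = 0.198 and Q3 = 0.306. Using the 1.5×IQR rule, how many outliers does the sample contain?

IQR = 0.108; fences at 0.198 − 0.162 = 0.036 and 0.306 + 0.162 = 0.468.
Outside the cutoffs: 0.013.

1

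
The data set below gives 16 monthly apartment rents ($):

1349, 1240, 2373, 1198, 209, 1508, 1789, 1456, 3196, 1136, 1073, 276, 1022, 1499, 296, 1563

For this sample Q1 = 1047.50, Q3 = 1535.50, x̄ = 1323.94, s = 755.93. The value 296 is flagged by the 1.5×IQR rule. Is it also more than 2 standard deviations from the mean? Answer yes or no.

no

z = (296 − 1323.94) / 755.93 = -1.36.
|z| = 1.36 ≤ 2.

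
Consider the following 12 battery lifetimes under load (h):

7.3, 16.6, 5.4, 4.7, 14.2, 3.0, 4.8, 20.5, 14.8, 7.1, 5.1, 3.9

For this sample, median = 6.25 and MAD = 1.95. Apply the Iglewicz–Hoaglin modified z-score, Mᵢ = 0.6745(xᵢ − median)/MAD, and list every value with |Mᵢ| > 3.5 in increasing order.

16.6, 20.5

|Mᵢ| > 3.5 ⇔ |xᵢ − 6.25| > 3.5·1.95/0.6745 = 10.12.
So outliers lie outside [-3.87, 16.37].
16.6: M = 3.58 → outlier.
20.5: M = 4.93 → outlier.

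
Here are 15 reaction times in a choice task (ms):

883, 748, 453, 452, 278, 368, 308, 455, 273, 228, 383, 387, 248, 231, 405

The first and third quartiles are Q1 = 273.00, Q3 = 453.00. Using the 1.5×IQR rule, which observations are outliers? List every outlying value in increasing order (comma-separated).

IQR = Q3 − Q1 = 453.00 − 273.00 = 180.00.
Lower fence = Q1 − 1.5·IQR = 273.00 − 270.00 = 3.00.
Upper fence = Q3 + 1.5·IQR = 453.00 + 270.00 = 723.00.
748 > 723.00 → outlier.
883 > 723.00 → outlier.
All remaining values lie within [3.00, 723.00].

748, 883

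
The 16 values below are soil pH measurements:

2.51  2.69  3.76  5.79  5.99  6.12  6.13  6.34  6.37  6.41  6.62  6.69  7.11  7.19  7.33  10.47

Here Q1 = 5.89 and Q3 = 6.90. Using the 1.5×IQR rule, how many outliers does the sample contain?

4

IQR = 1.01; fences at 5.89 − 1.515 = 4.375 and 6.90 + 1.515 = 8.415.
Outside the cutoffs: 2.51, 2.69, 3.76, 10.47.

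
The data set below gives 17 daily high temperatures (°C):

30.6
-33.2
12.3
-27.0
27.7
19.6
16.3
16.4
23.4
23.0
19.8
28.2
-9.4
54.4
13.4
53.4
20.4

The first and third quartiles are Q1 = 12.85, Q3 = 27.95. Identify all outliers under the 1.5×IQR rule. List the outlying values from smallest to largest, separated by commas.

-33.2, -27.0, 53.4, 54.4

IQR = Q3 − Q1 = 27.95 − 12.85 = 15.10.
Lower fence = Q1 − 1.5·IQR = 12.85 − 22.65 = -9.80.
Upper fence = Q3 + 1.5·IQR = 27.95 + 22.65 = 50.60.
-33.2 < -9.80 → outlier.
-27.0 < -9.80 → outlier.
53.4 > 50.60 → outlier.
54.4 > 50.60 → outlier.
All remaining values lie within [-9.80, 50.60].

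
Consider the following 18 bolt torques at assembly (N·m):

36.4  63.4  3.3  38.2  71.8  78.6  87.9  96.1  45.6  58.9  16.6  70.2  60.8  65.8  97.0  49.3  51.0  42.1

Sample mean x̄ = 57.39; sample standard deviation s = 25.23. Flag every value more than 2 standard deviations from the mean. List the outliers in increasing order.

3.3

Cutoffs at x̄ ± 2s: 57.39 ± 2·25.23 = [6.93, 107.85].
3.3: z = -2.14, |z| > 2 → outlier.
Every other value lies within [6.93, 107.85].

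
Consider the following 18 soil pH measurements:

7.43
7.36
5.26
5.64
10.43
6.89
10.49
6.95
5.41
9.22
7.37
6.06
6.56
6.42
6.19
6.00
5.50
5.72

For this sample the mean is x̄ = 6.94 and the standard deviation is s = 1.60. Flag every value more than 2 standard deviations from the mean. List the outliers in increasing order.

Cutoffs at x̄ ± 2s: 6.94 ± 2·1.60 = [3.74, 10.14].
10.43: z = 2.18, |z| > 2 → outlier.
10.49: z = 2.22, |z| > 2 → outlier.
Every other value lies within [3.74, 10.14].

10.43, 10.49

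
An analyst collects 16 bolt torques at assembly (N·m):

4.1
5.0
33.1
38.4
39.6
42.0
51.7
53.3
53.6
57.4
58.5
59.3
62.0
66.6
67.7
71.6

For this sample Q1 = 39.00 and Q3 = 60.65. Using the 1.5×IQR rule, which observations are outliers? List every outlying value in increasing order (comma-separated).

IQR = Q3 − Q1 = 60.65 − 39.00 = 21.65.
Lower fence = Q1 − 1.5·IQR = 39.00 − 32.475 = 6.525.
Upper fence = Q3 + 1.5·IQR = 60.65 + 32.475 = 93.125.
4.1 < 6.525 → outlier.
5.0 < 6.525 → outlier.
All remaining values lie within [6.525, 93.125].

4.1, 5.0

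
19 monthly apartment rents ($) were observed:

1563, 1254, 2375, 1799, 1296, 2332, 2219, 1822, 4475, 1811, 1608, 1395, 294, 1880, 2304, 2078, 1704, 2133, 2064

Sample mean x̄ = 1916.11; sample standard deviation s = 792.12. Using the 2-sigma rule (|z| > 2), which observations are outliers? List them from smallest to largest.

294, 4475

Cutoffs at x̄ ± 2s: 1916.11 ± 2·792.12 = [331.87, 3500.35].
294: z = -2.05, |z| > 2 → outlier.
4475: z = 3.23, |z| > 2 → outlier.
Every other value lies within [331.87, 3500.35].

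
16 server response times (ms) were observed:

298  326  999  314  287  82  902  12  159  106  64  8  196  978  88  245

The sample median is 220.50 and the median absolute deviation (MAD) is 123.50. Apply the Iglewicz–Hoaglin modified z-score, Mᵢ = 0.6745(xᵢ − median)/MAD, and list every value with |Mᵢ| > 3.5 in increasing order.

902, 978, 999

|Mᵢ| > 3.5 ⇔ |xᵢ − 220.50| > 3.5·123.50/0.6745 = 640.85.
So outliers lie outside [-420.35, 861.35].
902: M = 3.72 → outlier.
978: M = 4.14 → outlier.
999: M = 4.25 → outlier.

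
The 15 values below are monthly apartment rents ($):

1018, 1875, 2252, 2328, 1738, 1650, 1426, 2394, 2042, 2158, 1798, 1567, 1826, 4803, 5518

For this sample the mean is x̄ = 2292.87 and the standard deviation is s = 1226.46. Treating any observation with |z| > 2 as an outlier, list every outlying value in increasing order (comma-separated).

Cutoffs at x̄ ± 2s: 2292.87 ± 2·1226.46 = [-160.05, 4745.79].
4803: z = 2.05, |z| > 2 → outlier.
5518: z = 2.63, |z| > 2 → outlier.
Every other value lies within [-160.05, 4745.79].

4803, 5518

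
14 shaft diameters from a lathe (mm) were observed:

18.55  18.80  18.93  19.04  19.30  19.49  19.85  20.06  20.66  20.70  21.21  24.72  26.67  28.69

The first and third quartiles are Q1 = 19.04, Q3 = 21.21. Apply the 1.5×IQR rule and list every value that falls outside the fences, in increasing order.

24.72, 26.67, 28.69

IQR = Q3 − Q1 = 21.21 − 19.04 = 2.17.
Lower fence = Q1 − 1.5·IQR = 19.04 − 3.255 = 15.785.
Upper fence = Q3 + 1.5·IQR = 21.21 + 3.255 = 24.465.
24.72 > 24.465 → outlier.
26.67 > 24.465 → outlier.
28.69 > 24.465 → outlier.
All remaining values lie within [15.785, 24.465].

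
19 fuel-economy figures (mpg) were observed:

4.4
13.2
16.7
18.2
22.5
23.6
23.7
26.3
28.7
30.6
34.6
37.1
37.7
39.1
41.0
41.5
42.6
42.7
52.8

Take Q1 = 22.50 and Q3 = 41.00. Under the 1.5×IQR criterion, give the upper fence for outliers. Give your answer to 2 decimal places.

68.75

IQR = Q3 − Q1 = 41.00 − 22.50 = 18.50.
Lower fence = Q1 − 1.5·IQR = 22.50 − 27.75 = -5.25.
Upper fence = Q3 + 1.5·IQR = 41.00 + 27.75 = 68.75.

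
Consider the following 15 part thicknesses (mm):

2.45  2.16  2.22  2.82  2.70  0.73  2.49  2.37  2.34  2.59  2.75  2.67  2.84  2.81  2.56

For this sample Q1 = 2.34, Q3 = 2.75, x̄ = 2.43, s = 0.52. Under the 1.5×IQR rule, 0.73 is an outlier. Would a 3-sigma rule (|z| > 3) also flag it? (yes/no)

z = (0.73 − 2.43) / 0.52 = -3.27.
|z| = 3.27 > 3.

yes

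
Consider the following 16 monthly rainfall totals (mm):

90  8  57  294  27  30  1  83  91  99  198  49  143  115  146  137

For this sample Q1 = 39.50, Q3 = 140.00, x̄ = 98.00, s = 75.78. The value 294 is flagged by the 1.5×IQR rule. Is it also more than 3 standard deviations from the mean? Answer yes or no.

z = (294 − 98.00) / 75.78 = 2.59.
|z| = 2.59 ≤ 3.

no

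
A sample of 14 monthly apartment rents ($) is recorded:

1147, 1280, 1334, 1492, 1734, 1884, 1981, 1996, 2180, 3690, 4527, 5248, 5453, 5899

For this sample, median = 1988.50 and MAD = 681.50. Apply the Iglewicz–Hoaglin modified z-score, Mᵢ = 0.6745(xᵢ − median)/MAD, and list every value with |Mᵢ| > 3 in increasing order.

|Mᵢ| > 3 ⇔ |xᵢ − 1988.50| > 3·681.50/0.6745 = 3031.13.
So outliers lie outside [-1042.63, 5019.63].
5248: M = 3.23 → outlier.
5453: M = 3.43 → outlier.
5899: M = 3.87 → outlier.

5248, 5453, 5899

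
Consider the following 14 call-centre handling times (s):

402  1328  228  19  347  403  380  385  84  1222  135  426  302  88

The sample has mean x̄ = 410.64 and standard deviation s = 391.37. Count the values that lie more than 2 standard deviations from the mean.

2

Cutoffs: x̄ ± 2s = [-372.10, 1193.38].
Outside the cutoffs: 1222, 1328.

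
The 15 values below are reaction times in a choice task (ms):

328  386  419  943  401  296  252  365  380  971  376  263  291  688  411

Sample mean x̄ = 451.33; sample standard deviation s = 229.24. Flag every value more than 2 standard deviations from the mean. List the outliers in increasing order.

943, 971

Cutoffs at x̄ ± 2s: 451.33 ± 2·229.24 = [-7.15, 909.81].
943: z = 2.14, |z| > 2 → outlier.
971: z = 2.27, |z| > 2 → outlier.
Every other value lies within [-7.15, 909.81].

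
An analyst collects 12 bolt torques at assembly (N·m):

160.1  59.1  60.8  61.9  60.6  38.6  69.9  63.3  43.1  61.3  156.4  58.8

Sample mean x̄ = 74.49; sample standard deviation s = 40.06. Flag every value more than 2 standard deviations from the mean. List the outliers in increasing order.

Cutoffs at x̄ ± 2s: 74.49 ± 2·40.06 = [-5.63, 154.61].
156.4: z = 2.04, |z| > 2 → outlier.
160.1: z = 2.14, |z| > 2 → outlier.
Every other value lies within [-5.63, 154.61].

156.4, 160.1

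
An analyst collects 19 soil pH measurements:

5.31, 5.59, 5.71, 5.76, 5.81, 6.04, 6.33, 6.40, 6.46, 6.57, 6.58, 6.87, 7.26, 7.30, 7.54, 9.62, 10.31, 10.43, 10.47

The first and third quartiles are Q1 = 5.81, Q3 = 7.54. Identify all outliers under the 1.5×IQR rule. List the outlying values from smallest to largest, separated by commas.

10.31, 10.43, 10.47

IQR = Q3 − Q1 = 7.54 − 5.81 = 1.73.
Lower fence = Q1 − 1.5·IQR = 5.81 − 2.595 = 3.215.
Upper fence = Q3 + 1.5·IQR = 7.54 + 2.595 = 10.135.
10.31 > 10.135 → outlier.
10.43 > 10.135 → outlier.
10.47 > 10.135 → outlier.
All remaining values lie within [3.215, 10.135].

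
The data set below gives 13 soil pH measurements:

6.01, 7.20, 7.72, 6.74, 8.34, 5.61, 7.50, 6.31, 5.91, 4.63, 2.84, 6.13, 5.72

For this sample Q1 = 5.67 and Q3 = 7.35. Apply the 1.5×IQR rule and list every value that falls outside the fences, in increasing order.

2.84

IQR = Q3 − Q1 = 7.35 − 5.67 = 1.68.
Lower fence = Q1 − 1.5·IQR = 5.67 − 2.52 = 3.15.
Upper fence = Q3 + 1.5·IQR = 7.35 + 2.52 = 9.87.
2.84 < 3.15 → outlier.
All remaining values lie within [3.15, 9.87].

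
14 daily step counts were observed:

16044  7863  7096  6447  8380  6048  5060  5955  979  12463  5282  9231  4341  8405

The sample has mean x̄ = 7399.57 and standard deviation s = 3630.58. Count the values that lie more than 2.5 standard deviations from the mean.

Cutoffs: x̄ ± 2.5s = [-1676.88, 16476.02].
Every value lies within the cutoffs.

0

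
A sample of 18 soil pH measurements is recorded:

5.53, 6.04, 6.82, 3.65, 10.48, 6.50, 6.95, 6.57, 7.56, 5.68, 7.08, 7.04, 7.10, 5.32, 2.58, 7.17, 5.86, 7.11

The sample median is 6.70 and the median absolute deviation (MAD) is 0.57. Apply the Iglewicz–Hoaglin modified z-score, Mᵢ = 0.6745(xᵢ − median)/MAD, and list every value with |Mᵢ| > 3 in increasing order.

2.58, 3.65, 10.48

|Mᵢ| > 3 ⇔ |xᵢ − 6.70| > 3·0.57/0.6745 = 2.54.
So outliers lie outside [4.16, 9.24].
2.58: M = -4.88 → outlier.
3.65: M = -3.61 → outlier.
10.48: M = 4.47 → outlier.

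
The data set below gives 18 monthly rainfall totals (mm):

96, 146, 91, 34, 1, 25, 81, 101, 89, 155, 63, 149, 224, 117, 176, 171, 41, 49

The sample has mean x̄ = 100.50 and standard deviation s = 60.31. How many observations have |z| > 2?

Cutoffs: x̄ ± 2s = [-20.12, 221.12].
Outside the cutoffs: 224.

1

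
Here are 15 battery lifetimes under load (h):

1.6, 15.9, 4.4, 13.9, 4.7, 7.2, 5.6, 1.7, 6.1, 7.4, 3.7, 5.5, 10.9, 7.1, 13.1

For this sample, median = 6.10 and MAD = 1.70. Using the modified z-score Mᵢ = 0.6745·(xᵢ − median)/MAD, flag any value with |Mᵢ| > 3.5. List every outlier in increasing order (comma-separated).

15.9

|Mᵢ| > 3.5 ⇔ |xᵢ − 6.10| > 3.5·1.70/0.6745 = 8.82.
So outliers lie outside [-2.72, 14.92].
15.9: M = 3.89 → outlier.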